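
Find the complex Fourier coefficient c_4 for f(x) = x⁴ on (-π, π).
Compute the real Fourier coefficients first: a_4 = -3/16 + π^2/2, b_4 = 0.
Then c_4 = (a_4 − i·b_4)/2 = -3/32 + π^2/4.

Final answer: -3/32 + π^2/4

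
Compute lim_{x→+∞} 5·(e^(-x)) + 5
Evaluate the dominant behaviour as x → +∞; each term tends to a finite value or vanishes.
Limit = 5.

Final answer: 5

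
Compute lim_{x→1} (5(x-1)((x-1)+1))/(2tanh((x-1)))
Both numerator and denominator → 0 as x → 1; this is a 0/0 indeterminate form.
Expand each to leading order near x = 1: numerator ~ 5·(x - 1), denominator ~ 2·(x - 1).
The limit of the ratio is 5/2.

Final answer: 5/2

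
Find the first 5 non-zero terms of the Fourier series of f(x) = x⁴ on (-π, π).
(48 - 8·π^2)·cos(x) + (-3 + 2·π^2)·cos(2·x) + (16/27 - 8·π^2/9)·cos(3·x) + (-3/16 + π^2/2)·cos(4·x) + π^4/5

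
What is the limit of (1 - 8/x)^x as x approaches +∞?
As x → +∞: this is the defining limit (1 - 8/x)^x → e^(-8).
Limit = e^(-8).

Final answer: e^(-8)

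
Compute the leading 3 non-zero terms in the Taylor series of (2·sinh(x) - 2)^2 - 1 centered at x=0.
4·x^2 - 8·x + 3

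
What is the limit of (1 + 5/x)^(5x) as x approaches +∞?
As x → +∞: write (1 + 5/x)^(5x) = ((1 + 5/x)^x)^5 → (e^5)^5 = e^25.
Limit = e^(25).

Final answer: e^(25)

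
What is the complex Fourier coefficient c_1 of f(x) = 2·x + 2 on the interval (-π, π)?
Compute the real Fourier coefficients first: a_1 = 0, b_1 = 4.
Then c_1 = (a_1 − i·b_1)/2 = -2·i.

Final answer: -2·i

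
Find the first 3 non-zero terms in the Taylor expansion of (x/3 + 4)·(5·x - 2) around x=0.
5·x^2/3 + 58·x/3 - 8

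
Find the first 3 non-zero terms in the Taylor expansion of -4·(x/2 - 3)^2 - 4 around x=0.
-x^2 + 12·x - 40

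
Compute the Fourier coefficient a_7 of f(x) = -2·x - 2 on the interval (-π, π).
a_7 = (1/π) ∫_{-π}^{π} f(x)·cos(7x) dx.
Evaluate the integral (use parity and integration by parts as needed): a_7 = 0.

Final answer: 0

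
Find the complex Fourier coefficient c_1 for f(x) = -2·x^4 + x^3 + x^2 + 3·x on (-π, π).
Compute the real Fourier coefficients first: a_1 = -100 + 16·π^2, b_1 = -6 + 2·π^2.
Then c_1 = (a_1 − i·b_1)/2 = -50 + 8·π^2 - i·π^2 + 3·i.

Final answer: -50 + 8·π^2 - i·π^2 + 3·i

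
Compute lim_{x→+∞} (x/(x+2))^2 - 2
As x → +∞: x/(x+2) = 1/(1 + 2/x) → 1, and the 2nd power of a limit-1 base also → 1; with the additive constant, 1 - 2 = -1.
Limit = -1.

Final answer: -1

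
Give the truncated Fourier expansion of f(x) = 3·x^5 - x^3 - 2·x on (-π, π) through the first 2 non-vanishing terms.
(-122·π^2 + 6·π^4 + 728)·sin(x) + (-3·π^4 - 22 + 16·π^2)·sin(2·x)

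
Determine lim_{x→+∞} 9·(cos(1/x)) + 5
Evaluate the dominant behaviour as x → +∞; each term tends to a finite value or vanishes.
Limit = 14.

Final answer: 14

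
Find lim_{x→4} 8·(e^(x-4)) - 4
Direct substitution at x = 4 gives 4.

Final answer: 4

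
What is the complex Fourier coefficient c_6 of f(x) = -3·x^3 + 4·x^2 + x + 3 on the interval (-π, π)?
Compute the real Fourier coefficients first: a_6 = 4/9, b_6 = -1/2 + π^2.
Then c_6 = (a_6 − i·b_6)/2 = 2/9 - i·π^2/2 + i/4.

Final answer: 2/9 - i·π^2/2 + i/4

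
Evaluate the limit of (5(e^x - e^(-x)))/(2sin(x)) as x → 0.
Both numerator and denominator → 0 as x → 0; this is a 0/0 indeterminate form.
Expand each to leading order near x = 0: numerator ~ 10·x, denominator ~ 2·x.
The limit of the ratio is 5.

Final answer: 5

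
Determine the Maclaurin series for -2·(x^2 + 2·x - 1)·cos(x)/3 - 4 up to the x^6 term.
-31·x^6/1080 - x^5/18 + 13·x^4/36 + 2·x^3/3 - x^2 - 4·x/3 - 10/3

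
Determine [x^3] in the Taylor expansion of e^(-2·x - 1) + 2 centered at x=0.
Expand to order 3: e^(-2·x - 1) + 2 = -4·x^3·e^(-1)/3 + 2·x^2·e^(-1) - 2·x·e^(-1) + e^(-1) + 2 + O(x^4).
The coefficient of x^3 is -4·e^(-1)/3.

Final answer: -4·e^(-1)/3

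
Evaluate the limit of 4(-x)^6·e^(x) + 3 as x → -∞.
The product is a 0·∞ indeterminate form at x → -∞.
Rewrite the product as 4(-x)^6 / e^(-x) (an ∞/∞ form) and apply L'Hôpital, or use the standard hierarchy e^(|x|) ≫ |(-x)^6| as x → -∞.
The indeterminate product → 0, so the limit = 3.

Final answer: 3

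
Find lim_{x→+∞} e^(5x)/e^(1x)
This is an ∞/∞ indeterminate form as x → +∞.
Rewrite e^(5x)/e^(1x) = e^((5−1)x) = e^(4x); the exponent coefficient is 4 > 0 so e^(4x) → ∞.
Limit = ∞.

Final answer: ∞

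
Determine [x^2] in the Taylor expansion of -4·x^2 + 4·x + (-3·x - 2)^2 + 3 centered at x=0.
Expand to order 2: -4·x^2 + 4·x + (-3·x - 2)^2 + 3 = 5·x^2 + 16·x + 7 + O(x^3).
The coefficient of x^2 is 5.

Final answer: 5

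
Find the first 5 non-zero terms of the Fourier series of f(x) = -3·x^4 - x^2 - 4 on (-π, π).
(-140 + 24·π^2)·cos(x) + (8 - 6·π^2)·cos(2·x) + (-4/3 + 8·π^2/3)·cos(3·x) + (5/16 - 3·π^2/2)·cos(4·x) - 3·π^4/5 - 4 - π^2/3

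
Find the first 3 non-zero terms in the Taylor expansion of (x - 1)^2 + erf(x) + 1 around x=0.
x^2 + x·(-2 + 2/√(π)) + 2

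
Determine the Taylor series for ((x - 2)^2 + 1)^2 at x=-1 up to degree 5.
100 - 120·(x + 1) + 56·(x + 1)^2 - 12·(x + 1)^3 + (x + 1)^4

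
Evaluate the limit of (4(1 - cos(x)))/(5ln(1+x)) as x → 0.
Both numerator and denominator → 0 as x → 0; this is a 0/0 indeterminate form.
Expand each to leading order near x = 0: numerator ~ 2·x^2, denominator ~ 5·x.
The limit of the ratio is 0.

Final answer: 0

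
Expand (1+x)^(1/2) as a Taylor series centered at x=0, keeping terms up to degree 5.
7·x^5/256 - 5·x^4/128 + x^3/16 - x^2/8 + x/2 + 1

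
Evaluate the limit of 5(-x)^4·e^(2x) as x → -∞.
This is a 0·∞ indeterminate form at x → -∞.
Rewrite the product as 5(-x)^4 / e^(-2x) (an ∞/∞ form) and apply L'Hôpital, or use the standard hierarchy e^(2|x|) ≫ |(-x)^4| as x → -∞.
The indeterminate product → 0, so the limit = 0.

Final answer: 0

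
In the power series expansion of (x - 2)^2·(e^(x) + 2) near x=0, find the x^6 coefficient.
Expand to order 6: (x - 2)^2·(e^(x) + 2) = x^6/72 + x^5/30 - x^3/3 + x^2 - 8·x + 12 + O(x^7).
The coefficient of x^6 is 1/72.

Final answer: 1/72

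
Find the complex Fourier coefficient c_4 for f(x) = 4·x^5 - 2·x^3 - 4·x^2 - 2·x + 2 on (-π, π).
Compute the real Fourier coefficients first: a_4 = -1, b_4 = -2·π^4 - 5/16 + 7·π^2/2.
Then c_4 = (a_4 − i·b_4)/2 = -1/2 - 7·i·π^2/4 + 5·i/32 + i·π^4.

Final answer: -1/2 - 7·i·π^2/4 + 5·i/32 + i·π^4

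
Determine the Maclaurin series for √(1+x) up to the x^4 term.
-5·x^4/128 + x^3/16 - x^2/8 + x/2 + 1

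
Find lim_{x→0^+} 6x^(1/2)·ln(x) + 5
The product is a 0·∞ indeterminate form at x → 0⁺.
Rewrite the product as 6·ln(x) / x^(-1/2) and apply L'Hôpital, or use the standard hierarchy x^(-1/2) ≫ |ln x| as x → 0⁺.
The indeterminate product → 0, so the limit = 5.

Final answer: 5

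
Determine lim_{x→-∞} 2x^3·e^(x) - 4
The product is a 0·∞ indeterminate form at x → -∞.
Rewrite the product as 2x^3 / e^(-x) (an ∞/∞ form) and apply L'Hôpital, or use the standard hierarchy e^(|x|) ≫ |x^3| as x → -∞.
The indeterminate product → 0, so the limit = -4.

Final answer: -4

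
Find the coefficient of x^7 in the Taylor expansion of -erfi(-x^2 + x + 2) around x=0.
Expand to order 7: -erfi(-x^2 + x + 2) = -3401·x^7·e^(4)/(315·√(π)) - 101·x^6·e^(4)/(15·√(π)) + 11·x^5·e^(4)/(3·√(π)) + 20·x^4·e^(4)/(3·√(π)) + 2·x^3·e^(4)/√(π) - 2·x^2·e^(4)/√(π) - 2·x·e^(4)/√(π) - erfi(2) + O(x^8).
The coefficient of x^7 is -3401·e^(4)/(315·√(π)).

Final answer: -3401·e^(4)/(315·√(π))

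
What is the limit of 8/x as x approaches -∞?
Evaluate the dominant behaviour as x → -∞; each term tends to a finite value or vanishes.
Limit = 0.

Final answer: 0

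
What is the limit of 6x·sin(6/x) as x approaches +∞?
As x → +∞: let u = 6/x → 0⁺; then 6·x·sin(6/x) = 6·6·sin(u)/u → 6·6·1 = 36.
Limit = 36.

Final answer: 36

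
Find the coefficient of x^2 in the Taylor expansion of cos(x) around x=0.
Expand to order 2: cos(x) = 1 - x^2/2 + O(x^3).
The coefficient of x^2 is -1/2.

Final answer: -1/2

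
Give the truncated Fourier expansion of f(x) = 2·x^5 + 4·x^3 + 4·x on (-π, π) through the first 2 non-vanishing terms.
(-72·π^2 + 4·π^4 + 440)·sin(x) + (-2·π^4 - 13 + 6·π^2)·sin(2·x)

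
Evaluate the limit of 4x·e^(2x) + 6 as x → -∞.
The product is a 0·∞ indeterminate form at x → -∞.
Rewrite the product as 4x / e^(-2x) (an ∞/∞ form) and apply L'Hôpital, or use the standard hierarchy e^(2|x|) ≫ |x| as x → -∞.
The indeterminate product → 0, so the limit = 6.

Final answer: 6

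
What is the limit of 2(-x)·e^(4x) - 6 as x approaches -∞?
The product is a 0·∞ indeterminate form at x → -∞.
Rewrite the product as 2(-x) / e^(-4x) (an ∞/∞ form) and apply L'Hôpital, or use the standard hierarchy e^(4|x|) ≫ |(-x)| as x → -∞.
The indeterminate product → 0, so the limit = -6.

Final answer: -6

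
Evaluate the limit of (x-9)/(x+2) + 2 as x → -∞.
Evaluate the dominant behaviour as x → -∞; each term tends to a finite value or vanishes.
Limit = 3.

Final answer: 3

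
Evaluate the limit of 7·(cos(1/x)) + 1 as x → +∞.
Evaluate the dominant behaviour as x → +∞; each term tends to a finite value or vanishes.
Limit = 8.

Final answer: 8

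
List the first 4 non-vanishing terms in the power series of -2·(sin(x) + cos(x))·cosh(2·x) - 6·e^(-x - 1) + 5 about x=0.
x^3·(-11/3 + e^(-1)) + x^2·(-3 - 3·e^(-1)) + x·(-2 + 6·e^(-1)) - 6·e^(-1) + 3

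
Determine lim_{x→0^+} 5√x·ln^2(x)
This is a 0·∞ indeterminate form at x → 0⁺.
Rewrite the product as 5·ln^2(x) / x^(-1/2) and apply L'Hôpital, or use the standard hierarchy x^(-1/2) ≫ |ln x|^2 as x → 0⁺.
The indeterminate product → 0, so the limit = 0.

Final answer: 0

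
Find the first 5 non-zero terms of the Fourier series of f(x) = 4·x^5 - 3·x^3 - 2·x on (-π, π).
(-166·π^2 + 8·π^4 + 992)·sin(x) + (-4·π^4 - 65/2 + 23·π^2)·sin(2·x) + (-214·π^2/27 + 320/81 + 8·π^4/3)·sin(3·x) + (-2·π^4 - 1/2 + 4·π^2)·sin(4·x) + (-62·π^2/25 - 128/625 + 8·π^4/5)·sin(5·x)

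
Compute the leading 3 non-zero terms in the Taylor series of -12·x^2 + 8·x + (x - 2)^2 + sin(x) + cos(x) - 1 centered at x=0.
-23·x^2/2 + 5·x + 4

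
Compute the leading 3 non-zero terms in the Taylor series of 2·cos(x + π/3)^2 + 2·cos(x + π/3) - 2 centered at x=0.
x^2/2 - 2·√(3)·x - 1/2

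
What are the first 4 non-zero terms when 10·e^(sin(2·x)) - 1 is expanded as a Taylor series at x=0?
-20·x^4 + 20·x^2 + 20·x + 9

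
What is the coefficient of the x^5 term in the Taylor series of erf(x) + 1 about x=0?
Expand to order 5: erf(x) + 1 = x^5/(5·√(π)) - 2·x^3/(3·√(π)) + 2·x/√(π) + 1 + O(x^6).
The coefficient of x^5 is 1/(5·√(π)).

Final answer: 1/(5·√(π))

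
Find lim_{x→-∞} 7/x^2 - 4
Evaluate the dominant behaviour as x → -∞; each term tends to a finite value or vanishes.
Limit = -4.

Final answer: -4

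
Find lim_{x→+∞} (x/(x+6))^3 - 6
As x → +∞: x/(x+6) = 1/(1 + 6/x) → 1, and the 3rd power of a limit-1 base also → 1; with the additive constant, 1 - 6 = -5.
Limit = -5.

Final answer: -5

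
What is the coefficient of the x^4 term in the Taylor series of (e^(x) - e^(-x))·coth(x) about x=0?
Expand to order 4: (e^(x) - e^(-x))·coth(x) = x^4/12 + x^2 + 2 + O(x^5).
The coefficient of x^4 is 1/12.

Final answer: 1/12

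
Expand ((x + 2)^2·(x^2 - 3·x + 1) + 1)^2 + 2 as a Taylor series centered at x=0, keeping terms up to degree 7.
2·x^7 - 13·x^6 - 30·x^5 + 43·x^4 + 122·x^3 - 6·x^2 - 80·x + 27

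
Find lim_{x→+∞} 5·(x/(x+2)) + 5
Evaluate the dominant behaviour as x → +∞; each term tends to a finite value or vanishes.
Limit = 10.

Final answer: 10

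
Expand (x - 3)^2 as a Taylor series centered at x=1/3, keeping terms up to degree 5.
64/9 - 16·(x - 1/3)/3 + (x - 1/3)^2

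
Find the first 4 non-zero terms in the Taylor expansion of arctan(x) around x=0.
-x^7/7 + x^5/5 - x^3/3 + x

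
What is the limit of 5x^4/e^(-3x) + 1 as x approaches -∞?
The quotient is an ∞/∞ indeterminate form as x → -∞.
Compare growth rates of the dominant terms (exponentials ≫ polynomials ≫ logarithms), or apply L'Hôpital's rule; the quotient → 0.
Adding the constant: 0 + 1 = 1. Limit = 1.

Final answer: 1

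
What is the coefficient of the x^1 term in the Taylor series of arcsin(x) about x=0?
Expand to order 1: arcsin(x) = x + O(x^2).
The coefficient of x^1 is 1.

Final answer: 1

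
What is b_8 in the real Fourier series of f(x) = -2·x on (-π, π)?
b_8 = (1/π) ∫_{-π}^{π} f(x)·sin(8x) dx.
Evaluate the integral (use parity and integration by parts as needed): b_8 = 1/2.

Final answer: 1/2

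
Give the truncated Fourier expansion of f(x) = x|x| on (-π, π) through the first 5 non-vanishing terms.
(-8 + 2·π^2)·sin(x)/π - π·sin(2·x) + (-8 + 18·π^2)·sin(3·x)/(27·π) - π·sin(4·x)/2 + (-8 + 50·π^2)·sin(5·x)/(125·π)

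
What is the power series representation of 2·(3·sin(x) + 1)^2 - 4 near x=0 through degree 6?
4·x^6/5 + x^5/10 - 6·x^4 - 2·x^3 + 18·x^2 + 12·x - 2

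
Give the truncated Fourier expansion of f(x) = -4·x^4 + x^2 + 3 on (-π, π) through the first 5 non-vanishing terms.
(-196 + 32·π^2)·cos(x) + (13 - 8·π^2)·cos(2·x) + (-76/27 + 32·π^2/9)·cos(3·x) + (1 - 2·π^2)·cos(4·x) - 4·π^4/5 + 3 + π^2/3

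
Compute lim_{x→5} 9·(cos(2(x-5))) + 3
Direct substitution at x = 5 gives 12.

Final answer: 12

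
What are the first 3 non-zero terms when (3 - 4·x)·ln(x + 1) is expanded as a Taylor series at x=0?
3·x^3 - 11·x^2/2 + 3·x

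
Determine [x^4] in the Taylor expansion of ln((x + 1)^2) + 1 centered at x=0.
Expand to order 4: ln((x + 1)^2) + 1 = -x^4/2 + 2·x^3/3 - x^2 + 2·x + 1 + O(x^5).
The coefficient of x^4 is -1/2.

Final answer: -1/2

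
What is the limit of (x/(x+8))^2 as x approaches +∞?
As x → +∞: x/(x+8) = 1/(1 + 8/x) → 1, and the 2nd power of a limit-1 base also → 1.
Limit = 1.

Final answer: 1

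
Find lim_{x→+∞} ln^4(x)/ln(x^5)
This is an ∞/∞ indeterminate form as x → +∞.
Write ln(x^5) = 5·ln(x), reducing the quotient to ln^3(x)/5 → ∞.
Limit = ∞.

Final answer: ∞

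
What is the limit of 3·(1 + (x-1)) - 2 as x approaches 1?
Direct substitution at x = 1 gives 1.

Final answer: 1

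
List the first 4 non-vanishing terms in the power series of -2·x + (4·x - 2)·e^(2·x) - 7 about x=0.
16·x^3/3 + 4·x^2 - 2·x - 9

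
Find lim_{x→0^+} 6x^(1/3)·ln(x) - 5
The product is a 0·∞ indeterminate form at x → 0⁺.
Rewrite the product as 6·ln(x) / x^(-1/3) and apply L'Hôpital, or use the standard hierarchy x^(-1/3) ≫ |ln x| as x → 0⁺.
The indeterminate product → 0, so the limit = -5.

Final answer: -5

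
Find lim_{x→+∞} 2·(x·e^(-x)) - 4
Evaluate the dominant behaviour as x → +∞; each term tends to a finite value or vanishes.
Limit = -4.

Final answer: -4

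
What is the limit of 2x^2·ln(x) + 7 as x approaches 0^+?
The product is a 0·∞ indeterminate form at x → 0⁺.
Rewrite the product as 2·ln(x) / x^(-2) and apply L'Hôpital, or use the standard hierarchy x^(-2) ≫ |ln x| as x → 0⁺.
The indeterminate product → 0, so the limit = 7.

Final answer: 7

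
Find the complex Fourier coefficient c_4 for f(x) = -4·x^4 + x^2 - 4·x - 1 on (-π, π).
Compute the real Fourier coefficients first: a_4 = 1 - 2·π^2, b_4 = 2.
Then c_4 = (a_4 − i·b_4)/2 = -π^2 + 1/2 - i.

Final answer: -π^2 + 1/2 - i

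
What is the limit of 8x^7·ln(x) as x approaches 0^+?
This is a 0·∞ indeterminate form at x → 0⁺.
Rewrite the product as 8·ln(x) / x^(-7) and apply L'Hôpital, or use the standard hierarchy x^(-7) ≫ |ln x| as x → 0⁺.
The indeterminate product → 0, so the limit = 0.

Final answer: 0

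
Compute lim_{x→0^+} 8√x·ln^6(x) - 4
The product is a 0·∞ indeterminate form at x → 0⁺.
Rewrite the product as 8·ln^6(x) / x^(-1/2) and apply L'Hôpital, or use the standard hierarchy x^(-1/2) ≫ |ln x|^6 as x → 0⁺.
The indeterminate product → 0, so the limit = -4.

Final answer: -4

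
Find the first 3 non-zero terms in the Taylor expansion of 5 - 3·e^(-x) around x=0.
-3·x^2/2 + 3·x + 2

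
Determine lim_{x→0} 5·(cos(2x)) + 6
Direct substitution at x = 0 gives 11.

Final answer: 11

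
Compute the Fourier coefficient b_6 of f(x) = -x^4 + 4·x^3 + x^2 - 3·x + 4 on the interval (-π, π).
b_6 = (1/π) ∫_{-π}^{π} f(x)·sin(6x) dx.
Evaluate the integral (use parity and integration by parts as needed): b_6 = 11/9 - 4·π^2/3.

Final answer: 11/9 - 4·π^2/3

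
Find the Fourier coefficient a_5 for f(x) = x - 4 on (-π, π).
a_5 = (1/π) ∫_{-π}^{π} f(x)·cos(5x) dx.
Evaluate the integral (use parity and integration by parts as needed): a_5 = 0.

Final answer: 0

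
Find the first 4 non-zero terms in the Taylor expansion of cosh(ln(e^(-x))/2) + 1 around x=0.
x^6/46080 + x^4/384 + x^2/8 + 2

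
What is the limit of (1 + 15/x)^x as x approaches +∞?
As x → +∞: this is the defining limit (1 + 15/x)^x → e^15.
Limit = e^(15).

Final answer: e^(15)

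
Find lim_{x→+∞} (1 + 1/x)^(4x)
As x → +∞: write (1 + 1/x)^(4x) = ((1 + 1/x)^x)^4 → (e^1)^4 = e^4.
Limit = e^(4).

Final answer: e^(4)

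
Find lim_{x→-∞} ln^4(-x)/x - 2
The quotient is an ∞/∞ indeterminate form as x → -∞.
Compare growth rates of the dominant terms (exponentials ≫ polynomials ≫ logarithms), or apply L'Hôpital's rule; the quotient → 0.
Adding the constant: 0 - 2 = -2. Limit = -2.

Final answer: -2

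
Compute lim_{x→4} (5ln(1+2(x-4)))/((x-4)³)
Both numerator and denominator → 0 as x → 4; this is a 0/0 indeterminate form.
Expand each to leading order near x = 4: numerator ~ 10·(x - 4), denominator ~ (x - 4)^3.
The limit of the ratio is ∞.

Final answer: ∞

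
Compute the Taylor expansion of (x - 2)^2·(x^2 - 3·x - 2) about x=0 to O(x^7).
x^4 - 7·x^3 + 14·x^2 - 4·x - 8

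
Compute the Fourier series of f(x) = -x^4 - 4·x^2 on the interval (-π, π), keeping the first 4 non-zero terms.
(-32 + 8·π^2)·cos(x) + (-2·π^2 - 1)·cos(2·x) + (32/27 + 8·π^2/9)·cos(3·x) - π^4/5 - 4·π^2/3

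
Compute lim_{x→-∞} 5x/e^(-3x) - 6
The quotient is an ∞/∞ indeterminate form as x → -∞.
Compare growth rates of the dominant terms (exponentials ≫ polynomials ≫ logarithms), or apply L'Hôpital's rule; the quotient → 0.
Adding the constant: 0 - 6 = -6. Limit = -6.

Final answer: -6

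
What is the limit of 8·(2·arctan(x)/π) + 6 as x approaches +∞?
Evaluate the dominant behaviour as x → +∞; each term tends to a finite value or vanishes.
Limit = 14.

Final answer: 14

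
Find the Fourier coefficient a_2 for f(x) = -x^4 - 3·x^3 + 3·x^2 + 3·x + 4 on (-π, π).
a_2 = (1/π) ∫_{-π}^{π} f(x)·cos(2x) dx.
Evaluate the integral (use parity and integration by parts as needed): a_2 = 6 - 2·π^2.

Final answer: 6 - 2·π^2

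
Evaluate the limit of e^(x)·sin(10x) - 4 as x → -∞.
Evaluate the dominant behaviour as x → -∞; each term tends to a finite value or vanishes.
Limit = -4.

Final answer: -4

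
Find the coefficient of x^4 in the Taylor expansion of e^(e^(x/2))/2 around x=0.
Expand to order 4: e^(e^(x/2))/2 = 5·e·x^4/256 + 5·e·x^3/96 + e·x^2/8 + e·x/4 + e/2 + O(x^5).
The coefficient of x^4 is 5·e/256.

Final answer: 5·e/256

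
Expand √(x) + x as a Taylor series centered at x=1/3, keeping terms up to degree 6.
1/3 + √(3)/3 + (√(3)/2 + 1)·(x - 1/3) - 3·√(3)·(x - 1/3)^2/8 + 9·√(3)·(x - 1/3)^3/16 - 135·√(3)·(x - 1/3)^4/128 + 567·√(3)·(x - 1/3)^5/256 - 5103·√(3)·(x - 1/3)^6/1024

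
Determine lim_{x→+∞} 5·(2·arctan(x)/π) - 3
Evaluate the dominant behaviour as x → +∞; each term tends to a finite value or vanishes.
Limit = 2.

Final answer: 2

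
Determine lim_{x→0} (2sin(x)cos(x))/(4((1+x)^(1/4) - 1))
Both numerator and denominator → 0 as x → 0; this is a 0/0 indeterminate form.
Expand each to leading order near x = 0: numerator ~ 2·x, denominator ~ x.
The limit of the ratio is 2.

Final answer: 2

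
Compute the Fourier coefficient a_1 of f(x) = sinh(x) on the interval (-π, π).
a_1 = (1/π) ∫_{-π}^{π} f(x)·cos(1x) dx.
Evaluate the integral (use parity and integration by parts as needed): a_1 = 0.

Final answer: 0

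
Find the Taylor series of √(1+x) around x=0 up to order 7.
33·x^7/2048 - 21·x^6/1024 + 7·x^5/256 - 5·x^4/128 + x^3/16 - x^2/8 + x/2 + 1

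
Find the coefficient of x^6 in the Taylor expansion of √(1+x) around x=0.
Expand to order 6: √(1+x) = -21·x^6/1024 + 7·x^5/256 - 5·x^4/128 + x^3/16 - x^2/8 + x/2 + 1 + O(x^7).
The coefficient of x^6 is -21/1024.

Final answer: -21/1024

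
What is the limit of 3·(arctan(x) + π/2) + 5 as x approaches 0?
Direct substitution at x = 0 gives 3·π/2 + 5.

Final answer: 3·π/2 + 5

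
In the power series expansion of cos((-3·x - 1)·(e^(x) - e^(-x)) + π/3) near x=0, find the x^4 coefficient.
Expand to order 4: cos((-3·x - 1)·(e^(x) - e^(-x)) + π/3) = x^4·(-11·√(3)/2 - 9) + x^3·(-6 - √(3)/2) + x^2·(-1 + 3·√(3)) + √(3)·x + 1/2 + O(x^5).
The coefficient of x^4 is -11·√(3)/2 - 9.

Final answer: -11·√(3)/2 - 9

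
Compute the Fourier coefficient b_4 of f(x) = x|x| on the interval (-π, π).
b_4 = (1/π) ∫_{-π}^{π} f(x)·sin(4x) dx.
Evaluate the integral (use parity and integration by parts as needed): b_4 = -π/2.

Final answer: -π/2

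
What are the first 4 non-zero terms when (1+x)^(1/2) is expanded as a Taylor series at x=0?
x^3/16 - x^2/8 + x/2 + 1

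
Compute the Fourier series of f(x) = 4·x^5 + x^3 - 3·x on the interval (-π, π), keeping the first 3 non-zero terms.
(-158·π^2 + 8·π^4 + 942)·sin(x) + (-4·π^4 - 51/2 + 19·π^2)·sin(2·x) + (-142·π^2/27 + 122/81 + 8·π^4/3)·sin(3·x)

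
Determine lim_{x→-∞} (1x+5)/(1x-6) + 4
Evaluate the dominant behaviour as x → -∞; each term tends to a finite value or vanishes.
Limit = 5.

Final answer: 5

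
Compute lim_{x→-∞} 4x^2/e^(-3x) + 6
The quotient is an ∞/∞ indeterminate form as x → -∞.
Compare growth rates of the dominant terms (exponentials ≫ polynomials ≫ logarithms), or apply L'Hôpital's rule; the quotient → 0.
Adding the constant: 0 + 6 = 6. Limit = 6.

Final answer: 6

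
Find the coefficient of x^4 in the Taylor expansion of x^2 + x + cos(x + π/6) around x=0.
Expand to order 4: x^2 + x + cos(x + π/6) = √(3)·x^4/48 + x^3/12 + x^2·(1 - √(3)/4) + x/2 + √(3)/2 + O(x^5).
The coefficient of x^4 is √(3)/48.

Final answer: √(3)/48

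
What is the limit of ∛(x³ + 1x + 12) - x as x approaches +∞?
This is an ∞ − ∞ indeterminate form.
Multiply by (A² + AB + B²)/(A² + AB + B²) where A = ∛(x³+1x + 12), B = x to use A³ − B³ = (A−B)(A²+AB+B²); the x³ terms cancel, leaving (1x + 12)/(A²+AB+B²) with denominator ~ 3x², so the limit is 0.
Limit = 0.

Final answer: 0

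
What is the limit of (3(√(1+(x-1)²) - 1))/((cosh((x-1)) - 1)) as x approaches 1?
Both numerator and denominator → 0 as x → 1; this is a 0/0 indeterminate form.
Expand each to leading order near x = 1: numerator ~ 3·(x - 1)^2/2, denominator ~ (x - 1)^2/2.
The limit of the ratio is 3.

Final answer: 3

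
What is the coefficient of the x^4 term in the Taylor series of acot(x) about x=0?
Expand to order 4: acot(x) = x^3/3 - x + π/2 + O(x^5).
The coefficient of x^4 is 0.

Final answer: 0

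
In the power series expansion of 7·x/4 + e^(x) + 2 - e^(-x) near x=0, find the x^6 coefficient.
Expand to order 6: 7·x/4 + e^(x) + 2 - e^(-x) = x^5/60 + x^3/3 + 15·x/4 + 2 + O(x^7).
The coefficient of x^6 is 0.

Final answer: 0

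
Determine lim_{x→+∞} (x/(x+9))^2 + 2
As x → +∞: x/(x+9) = 1/(1 + 9/x) → 1, and the 2nd power of a limit-1 base also → 1; with the additive constant, 1 + 2 = 3.
Limit = 3.

Final answer: 3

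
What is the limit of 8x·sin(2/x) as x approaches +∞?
As x → +∞: let u = 2/x → 0⁺; then 8·x·sin(2/x) = 8·2·sin(u)/u → 8·2·1 = 16.
Limit = 16.

Final answer: 16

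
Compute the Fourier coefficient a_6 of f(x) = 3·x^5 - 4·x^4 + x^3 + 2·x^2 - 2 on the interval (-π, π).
a_6 = (1/π) ∫_{-π}^{π} f(x)·cos(6x) dx.
Evaluate the integral (use parity and integration by parts as needed): a_6 = 10/27 - 8·π^2/9.

Final answer: 10/27 - 8·π^2/9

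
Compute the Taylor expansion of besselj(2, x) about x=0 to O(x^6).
-x^4/96 + x^2/8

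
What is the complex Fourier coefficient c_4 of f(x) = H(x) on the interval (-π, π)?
Compute the real Fourier coefficients first: a_4 = 0, b_4 = 0.
Then c_4 = (a_4 − i·b_4)/2 = 0.

Final answer: 0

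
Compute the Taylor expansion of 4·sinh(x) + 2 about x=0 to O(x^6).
x^5/30 + 2·x^3/3 + 4·x + 2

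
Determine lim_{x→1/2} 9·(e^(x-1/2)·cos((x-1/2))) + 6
Direct substitution at x = 1/2 gives 15.

Final answer: 15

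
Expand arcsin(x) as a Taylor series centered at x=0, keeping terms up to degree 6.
3·x^5/40 + x^3/6 + x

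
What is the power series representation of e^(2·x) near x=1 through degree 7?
e^(2) + 2·e^(2)·(x - 1) + 2·e^(2)·(x - 1)^2 + 4·e^(2)·(x - 1)^3/3 + 2·e^(2)·(x - 1)^4/3 + 4·e^(2)·(x - 1)^5/15 + 4·e^(2)·(x - 1)^6/45 + 8·e^(2)·(x - 1)^7/315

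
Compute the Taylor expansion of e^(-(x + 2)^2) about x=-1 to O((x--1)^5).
e^(-1) - 2·e^(-1)·(x + 1) + e^(-1)·(x + 1)^2 + 2·e^(-1)·(x + 1)^3/3 - 5·e^(-1)·(x + 1)^4/6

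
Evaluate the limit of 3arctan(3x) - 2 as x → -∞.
Evaluate the dominant behaviour as x → -∞; each term tends to a finite value or vanishes.
Limit = -3·π/2 - 2.

Final answer: -3·π/2 - 2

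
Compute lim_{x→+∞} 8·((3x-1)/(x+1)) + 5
Evaluate the dominant behaviour as x → +∞; each term tends to a finite value or vanishes.
Limit = 29.

Final answer: 29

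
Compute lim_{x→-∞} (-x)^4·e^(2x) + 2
The product is a 0·∞ indeterminate form at x → -∞.
Rewrite the product as (-x)^4 / e^(-2x) (an ∞/∞ form) and apply L'Hôpital, or use the standard hierarchy e^(2|x|) ≫ |(-x)^4| as x → -∞.
The indeterminate product → 0, so the limit = 2.

Final answer: 2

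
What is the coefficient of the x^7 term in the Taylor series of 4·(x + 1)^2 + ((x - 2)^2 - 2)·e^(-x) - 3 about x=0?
Expand to order 7: 4·(x + 1)^2 + ((x - 2)^2 - 2)·e^(-x) - 3 = -x^7/70 + 7·x^6/90 - 7·x^5/20 + 5·x^4/4 - 10·x^3/3 + 10·x^2 + 2·x + 3 + O(x^8).
The coefficient of x^7 is -1/70.

Final answer: -1/70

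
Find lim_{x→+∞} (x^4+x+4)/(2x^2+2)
This is an ∞/∞ indeterminate form as x → +∞.
Divide numerator and denominator by x^4 and let the lower-order terms vanish; the numerator's degree 4 exceeds the denominator's degree 2, so the quotient diverges.
Limit = ∞.

Final answer: ∞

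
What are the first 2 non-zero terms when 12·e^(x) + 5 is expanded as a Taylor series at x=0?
12·x + 17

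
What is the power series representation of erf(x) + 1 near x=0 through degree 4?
-2·x^3/(3·√(π)) + 2·x/√(π) + 1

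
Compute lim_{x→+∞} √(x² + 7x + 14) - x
This is an ∞ − ∞ indeterminate form.
Multiply and divide by the conjugate √(x²+7x + 14) + x; the x² terms cancel, leaving (7x + 14)/(√(x²+7x + 14)+x) → 7/2.
Limit = 7/2.

Final answer: 7/2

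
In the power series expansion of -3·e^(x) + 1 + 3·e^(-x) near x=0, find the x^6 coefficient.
Expand to order 6: -3·e^(x) + 1 + 3·e^(-x) = -x^5/20 - x^3 - 6·x + 1 + O(x^7).
The coefficient of x^6 is 0.

Final answer: 0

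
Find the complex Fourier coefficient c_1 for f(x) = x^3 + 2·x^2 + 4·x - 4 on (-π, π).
Compute the real Fourier coefficients first: a_1 = -8, b_1 = -4 + 2·π^2.
Then c_1 = (a_1 − i·b_1)/2 = -4 - i·π^2 + 2·i.

Final answer: -4 - i·π^2 + 2·i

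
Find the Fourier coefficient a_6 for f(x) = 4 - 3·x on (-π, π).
a_6 = (1/π) ∫_{-π}^{π} f(x)·cos(6x) dx.
Evaluate the integral (use parity and integration by parts as needed): a_6 = 0.

Final answer: 0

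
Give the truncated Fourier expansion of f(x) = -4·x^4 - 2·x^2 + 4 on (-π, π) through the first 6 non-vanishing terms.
(-184 + 32·π^2)·cos(x) + (10 - 8·π^2)·cos(2·x) + (-40/27 + 32·π^2/9)·cos(3·x) + (1/4 - 2·π^2)·cos(4·x) + (8/625 + 32·π^2/25)·cos(5·x) - 4·π^4/5 - 2·π^2/3 + 4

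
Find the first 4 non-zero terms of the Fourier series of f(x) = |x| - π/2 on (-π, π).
-4·cos(x)/π - 4·cos(3·x)/(9·π) - 4·cos(5·x)/(25·π) - 4·cos(7·x)/(49·π)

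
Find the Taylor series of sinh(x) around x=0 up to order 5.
x^5/120 + x^3/6 + x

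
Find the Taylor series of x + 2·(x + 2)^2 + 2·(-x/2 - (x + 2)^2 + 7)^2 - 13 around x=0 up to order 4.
2·x^4 + 18·x^3 + 61·x^2/2 - 45·x + 13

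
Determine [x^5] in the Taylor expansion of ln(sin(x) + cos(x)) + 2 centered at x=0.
Expand to order 5: ln(sin(x) + cos(x)) + 2 = 2·x^5/3 - 2·x^4/3 + 2·x^3/3 - x^2 + x + 2 + O(x^6).
The coefficient of x^5 is 2/3.

Final answer: 2/3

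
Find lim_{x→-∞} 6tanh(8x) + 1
Evaluate the dominant behaviour as x → -∞; each term tends to a finite value or vanishes.
Limit = -5.

Final answer: -5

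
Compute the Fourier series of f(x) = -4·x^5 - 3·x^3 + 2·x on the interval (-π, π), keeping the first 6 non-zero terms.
(-920 - 8·π^4 + 154·π^2)·sin(x) + (-17·π^2 + 47/2 + 4·π^4)·sin(2·x) + (-8·π^4/3 - 104/81 + 106·π^2/27)·sin(3·x) + (-π^2 - 5/8 + 2·π^4)·sin(4·x) + (-8·π^4/5 + 488/625 + 2·π^2/25)·sin(5·x) + (-115/162 + 7·π^2/27 + 4·π^4/3)·sin(6·x)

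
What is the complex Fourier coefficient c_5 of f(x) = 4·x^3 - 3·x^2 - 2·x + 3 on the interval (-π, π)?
Compute the real Fourier coefficients first: a_5 = 12/25, b_5 = -148/125 + 8·π^2/5.
Then c_5 = (a_5 − i·b_5)/2 = 6/25 - 4·i·π^2/5 + 74·i/125.

Final answer: 6/25 - 4·i·π^2/5 + 74·i/125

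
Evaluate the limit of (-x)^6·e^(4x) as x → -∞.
This is a 0·∞ indeterminate form at x → -∞.
Rewrite the product as (-x)^6 / e^(-4x) (an ∞/∞ form) and apply L'Hôpital, or use the standard hierarchy e^(4|x|) ≫ |(-x)^6| as x → -∞.
The indeterminate product → 0, so the limit = 0.

Final answer: 0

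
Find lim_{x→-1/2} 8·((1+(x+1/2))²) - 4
Direct substitution at x = -1/2 gives 4.

Final answer: 4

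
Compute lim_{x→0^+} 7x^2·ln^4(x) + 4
The product is a 0·∞ indeterminate form at x → 0⁺.
Rewrite the product as 7·ln^4(x) / x^(-2) and apply L'Hôpital, or use the standard hierarchy x^(-2) ≫ |ln x|^4 as x → 0⁺.
The indeterminate product → 0, so the limit = 4.

Final answer: 4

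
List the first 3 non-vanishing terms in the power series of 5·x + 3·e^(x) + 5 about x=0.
3·x^2/2 + 8·x + 8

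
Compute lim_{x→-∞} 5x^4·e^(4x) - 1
The product is a 0·∞ indeterminate form at x → -∞.
Rewrite the product as 5x^4 / e^(-4x) (an ∞/∞ form) and apply L'Hôpital, or use the standard hierarchy e^(4|x|) ≫ |x^4| as x → -∞.
The indeterminate product → 0, so the limit = -1.

Final answer: -1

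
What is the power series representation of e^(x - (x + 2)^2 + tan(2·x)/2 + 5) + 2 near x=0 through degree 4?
-7·e·x^4/2 + 2·e·x^3 + e·x^2 - 2·e·x + 2 + e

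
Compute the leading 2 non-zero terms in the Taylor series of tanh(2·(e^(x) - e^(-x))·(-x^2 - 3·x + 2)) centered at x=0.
-12·x^2 + 8·x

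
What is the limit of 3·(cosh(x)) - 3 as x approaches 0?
Direct substitution at x = 0 gives 0.

Final answer: 0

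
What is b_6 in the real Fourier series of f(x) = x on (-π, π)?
b_6 = (1/π) ∫_{-π}^{π} f(x)·sin(6x) dx.
Evaluate the integral (use parity and integration by parts as needed): b_6 = -1/3.

Final answer: -1/3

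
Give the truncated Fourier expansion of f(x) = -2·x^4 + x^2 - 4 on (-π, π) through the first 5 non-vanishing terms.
(-100 + 16·π^2)·cos(x) + (7 - 4·π^2)·cos(2·x) + (-44/27 + 16·π^2/9)·cos(3·x) + (5/8 - π^2)·cos(4·x) - 2·π^4/5 - 4 + π^2/3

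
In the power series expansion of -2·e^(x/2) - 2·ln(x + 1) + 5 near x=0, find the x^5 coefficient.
Expand to order 5: -2·e^(x/2) - 2·ln(x + 1) + 5 = -769·x^5/1920 + 95·x^4/192 - 17·x^3/24 + 3·x^2/4 - 3·x + 3 + O(x^6).
The coefficient of x^5 is -769/1920.

Final answer: -769/1920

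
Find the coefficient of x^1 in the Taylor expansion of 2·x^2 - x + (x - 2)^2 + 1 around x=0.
Expand to order 1: 2·x^2 - x + (x - 2)^2 + 1 = 5 - 5·x + O(x^2).
The coefficient of x^1 is -5.

Final answer: -5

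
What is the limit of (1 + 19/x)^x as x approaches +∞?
As x → +∞: this is the defining limit (1 + 19/x)^x → e^19.
Limit = e^(19).

Final answer: e^(19)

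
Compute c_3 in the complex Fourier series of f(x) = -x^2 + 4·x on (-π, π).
Compute the real Fourier coefficients first: a_3 = 4/9, b_3 = 8/3.
Then c_3 = (a_3 − i·b_3)/2 = 2/9 - 4·i/3.

Final answer: 2/9 - 4·i/3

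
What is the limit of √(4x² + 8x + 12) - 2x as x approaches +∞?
As x → +∞: multiply by the conjugate to get (8x+12)/(√(4x²+8x+12)+2x); the denominator ~ 4x, so the limit is 8/4 = 2.
Limit = 2.

Final answer: 2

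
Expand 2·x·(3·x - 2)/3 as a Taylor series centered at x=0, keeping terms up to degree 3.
2·x^2 - 4·x/3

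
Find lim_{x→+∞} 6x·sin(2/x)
As x → +∞: let u = 2/x → 0⁺; then 6·x·sin(2/x) = 6·2·sin(u)/u → 6·2·1 = 12.
Limit = 12.

Final answer: 12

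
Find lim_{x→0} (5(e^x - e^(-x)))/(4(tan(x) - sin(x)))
Both numerator and denominator → 0 as x → 0; this is a 0/0 indeterminate form.
Expand each to leading order near x = 0: numerator ~ 10·x, denominator ~ 2·x^3.
The limit of the ratio is ∞.

Final answer: ∞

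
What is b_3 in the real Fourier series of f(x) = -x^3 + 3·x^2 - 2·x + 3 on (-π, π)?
b_3 = (1/π) ∫_{-π}^{π} f(x)·sin(3x) dx.
Evaluate the integral (use parity and integration by parts as needed): b_3 = -2·π^2/3 - 8/9.

Final answer: -2·π^2/3 - 8/9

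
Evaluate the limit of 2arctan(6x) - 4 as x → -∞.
Evaluate the dominant behaviour as x → -∞; each term tends to a finite value or vanishes.
Limit = -4 - π.

Final answer: -4 - π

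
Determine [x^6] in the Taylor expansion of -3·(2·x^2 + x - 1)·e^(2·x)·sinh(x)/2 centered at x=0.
Expand to order 6: -3·(2·x^2 + x - 1)·e^(2·x)·sinh(x)/2 = -1381·x^6/240 - 599·x^5/80 - 27·x^4/4 - 11·x^3/4 + 3·x^2/2 + 3·x/2 + O(x^7).
The coefficient of x^6 is -1381/240.

Final answer: -1381/240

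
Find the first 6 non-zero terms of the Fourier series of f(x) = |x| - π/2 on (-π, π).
-4·cos(x)/π - 4·cos(3·x)/(9·π) - 4·cos(5·x)/(25·π) - 4·cos(7·x)/(49·π) - 4·cos(9·x)/(81·π) - 4·cos(11·x)/(121·π)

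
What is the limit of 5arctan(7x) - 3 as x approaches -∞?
Evaluate the dominant behaviour as x → -∞; each term tends to a finite value or vanishes.
Limit = -5·π/2 - 3.

Final answer: -5·π/2 - 3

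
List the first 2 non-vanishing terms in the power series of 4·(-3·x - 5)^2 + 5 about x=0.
120·x + 105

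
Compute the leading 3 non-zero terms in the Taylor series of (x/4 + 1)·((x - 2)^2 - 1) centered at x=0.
x^3/4 - 13·x/4 + 3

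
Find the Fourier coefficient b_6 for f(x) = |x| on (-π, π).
b_6 = (1/π) ∫_{-π}^{π} f(x)·sin(6x) dx.
Evaluate the integral (use parity and integration by parts as needed): b_6 = 0.

Final answer: 0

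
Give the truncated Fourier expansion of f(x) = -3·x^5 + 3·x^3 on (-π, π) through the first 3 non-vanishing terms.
(-756 - 6·π^4 + 126·π^2)·sin(x) + (-18·π^2 + 27 + 3·π^4)·sin(2·x) + (-2·π^4 - 116/27 + 58·π^2/9)·sin(3·x)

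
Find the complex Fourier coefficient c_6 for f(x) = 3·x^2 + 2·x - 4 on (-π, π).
Compute the real Fourier coefficients first: a_6 = 1/3, b_6 = -2/3.
Then c_6 = (a_6 − i·b_6)/2 = 1/6 + i/3.

Final answer: 1/6 + i/3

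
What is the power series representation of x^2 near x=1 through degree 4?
1 + 2·(x - 1) + (x - 1)^2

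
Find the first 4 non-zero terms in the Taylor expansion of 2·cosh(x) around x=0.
x^6/360 + x^4/12 + x^2 + 2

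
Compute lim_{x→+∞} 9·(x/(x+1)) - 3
Evaluate the dominant behaviour as x → +∞; each term tends to a finite value or vanishes.
Limit = 6.

Final answer: 6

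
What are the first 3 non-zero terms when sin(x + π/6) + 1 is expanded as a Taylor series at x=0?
-x^2/4 + √(3)·x/2 + 3/2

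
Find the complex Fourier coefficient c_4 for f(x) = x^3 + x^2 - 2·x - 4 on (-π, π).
Compute the real Fourier coefficients first: a_4 = 1/4, b_4 = 19/16 - π^2/2.
Then c_4 = (a_4 − i·b_4)/2 = 1/8 - 19·i/32 + i·π^2/4.

Final answer: 1/8 - 19·i/32 + i·π^2/4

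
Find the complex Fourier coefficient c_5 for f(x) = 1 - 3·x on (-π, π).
Compute the real Fourier coefficients first: a_5 = 0, b_5 = -6/5.
Then c_5 = (a_5 − i·b_5)/2 = 3·i/5.

Final answer: 3·i/5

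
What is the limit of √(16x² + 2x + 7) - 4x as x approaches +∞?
As x → +∞: multiply by the conjugate to get (2x+7)/(√(16x²+2x+7)+4x); the denominator ~ 8x, so the limit is 2/8 = 1/4.
Limit = 1/4.

Final answer: 1/4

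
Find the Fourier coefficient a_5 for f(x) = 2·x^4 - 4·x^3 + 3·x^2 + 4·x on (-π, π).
a_5 = (1/π) ∫_{-π}^{π} f(x)·cos(5x) dx.
Evaluate the integral (use parity and integration by parts as needed): a_5 = -16·π^2/25 - 204/625.

Final answer: -16·π^2/25 - 204/625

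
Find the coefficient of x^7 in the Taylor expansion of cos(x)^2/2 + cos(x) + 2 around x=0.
Expand to order 7: cos(x)^2/2 + cos(x) + 2 = -17·x^6/720 + 5·x^4/24 - x^2 + 7/2 + O(x^8).
The coefficient of x^7 is 0.

Final answer: 0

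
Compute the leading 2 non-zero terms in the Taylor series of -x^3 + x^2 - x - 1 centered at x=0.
-x - 1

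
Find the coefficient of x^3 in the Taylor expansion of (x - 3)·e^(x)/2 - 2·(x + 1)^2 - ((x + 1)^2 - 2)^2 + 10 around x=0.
Expand to order 3: (x - 3)·e^(x)/2 - 2·(x + 1)^2 - ((x + 1)^2 - 2)^2 + 10 = -4·x^3 - 17·x^2/4 - x + 11/2 + O(x^4).
The coefficient of x^3 is -4.

Final answer: -4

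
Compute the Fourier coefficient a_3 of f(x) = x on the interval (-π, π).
a_3 = (1/π) ∫_{-π}^{π} f(x)·cos(3x) dx.
Evaluate the integral (use parity and integration by parts as needed): a_3 = 0.

Final answer: 0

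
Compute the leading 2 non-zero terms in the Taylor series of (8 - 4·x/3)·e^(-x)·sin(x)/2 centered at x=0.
-14·x^2/3 + 4·x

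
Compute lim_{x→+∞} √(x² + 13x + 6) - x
This is an ∞ − ∞ indeterminate form.
Multiply and divide by the conjugate √(x²+13x + 6) + x; the x² terms cancel, leaving (13x + 6)/(√(x²+13x + 6)+x) → 13/2.
Limit = 13/2.

Final answer: 13/2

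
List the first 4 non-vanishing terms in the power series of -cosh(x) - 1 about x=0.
-x^6/720 - x^4/24 - x^2/2 - 2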